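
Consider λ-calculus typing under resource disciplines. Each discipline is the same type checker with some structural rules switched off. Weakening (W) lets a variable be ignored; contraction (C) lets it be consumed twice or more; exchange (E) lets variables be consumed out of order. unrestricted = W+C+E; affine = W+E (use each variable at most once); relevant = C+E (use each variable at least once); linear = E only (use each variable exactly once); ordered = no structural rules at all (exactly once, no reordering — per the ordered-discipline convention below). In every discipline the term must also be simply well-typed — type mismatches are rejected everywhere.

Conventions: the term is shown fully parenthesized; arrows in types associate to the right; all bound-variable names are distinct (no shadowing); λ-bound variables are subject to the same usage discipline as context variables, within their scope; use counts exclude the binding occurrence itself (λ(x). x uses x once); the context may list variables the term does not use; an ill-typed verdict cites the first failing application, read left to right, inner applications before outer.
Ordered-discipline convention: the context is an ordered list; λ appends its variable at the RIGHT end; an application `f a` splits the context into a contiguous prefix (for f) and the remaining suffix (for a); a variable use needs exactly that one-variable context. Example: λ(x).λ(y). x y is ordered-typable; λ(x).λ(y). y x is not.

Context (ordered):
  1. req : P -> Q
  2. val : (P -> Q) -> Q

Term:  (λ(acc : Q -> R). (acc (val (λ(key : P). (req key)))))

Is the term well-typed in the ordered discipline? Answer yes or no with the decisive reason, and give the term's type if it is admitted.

no — no contiguous prefix/suffix split fits acc, val, req, key
use counts: req: 1; val: 1; acc (λ-bound): 1; key (λ-bound): 1
uses in reading order: acc, val, req, key
typing: well-typed — term : (Q -> R) -> R
per-discipline verdicts: ordered ✗, linear ✓, affine ✓, relevant ✓, unrestricted ✓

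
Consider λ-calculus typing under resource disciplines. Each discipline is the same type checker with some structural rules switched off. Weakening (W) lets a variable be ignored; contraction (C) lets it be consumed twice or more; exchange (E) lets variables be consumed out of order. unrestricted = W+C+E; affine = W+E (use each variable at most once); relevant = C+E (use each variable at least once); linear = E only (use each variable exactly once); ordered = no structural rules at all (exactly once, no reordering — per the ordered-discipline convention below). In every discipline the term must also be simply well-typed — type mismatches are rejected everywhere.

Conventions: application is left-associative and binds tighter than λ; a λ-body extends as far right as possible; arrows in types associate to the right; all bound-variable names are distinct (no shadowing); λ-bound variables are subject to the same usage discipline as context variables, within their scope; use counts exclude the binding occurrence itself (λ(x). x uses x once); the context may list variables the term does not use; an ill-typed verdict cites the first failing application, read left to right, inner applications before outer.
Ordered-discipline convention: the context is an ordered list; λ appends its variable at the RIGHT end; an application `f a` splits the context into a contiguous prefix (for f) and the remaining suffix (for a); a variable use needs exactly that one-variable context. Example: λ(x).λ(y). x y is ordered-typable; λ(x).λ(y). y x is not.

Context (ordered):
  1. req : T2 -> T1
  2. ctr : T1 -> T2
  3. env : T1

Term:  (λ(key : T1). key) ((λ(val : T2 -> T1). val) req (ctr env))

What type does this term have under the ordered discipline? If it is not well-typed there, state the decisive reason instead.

term : T1
use counts: req: 1×, ctr: 1×, env: 1×, key (λ-bound): 1×, val (λ-bound): 1×
use order (left to right): key, val, req, ctr, env
typing: the term checks, with type T1
summary: ordered ✓ | linear ✓ | affine ✓ | relevant ✓ | unrestricted ✓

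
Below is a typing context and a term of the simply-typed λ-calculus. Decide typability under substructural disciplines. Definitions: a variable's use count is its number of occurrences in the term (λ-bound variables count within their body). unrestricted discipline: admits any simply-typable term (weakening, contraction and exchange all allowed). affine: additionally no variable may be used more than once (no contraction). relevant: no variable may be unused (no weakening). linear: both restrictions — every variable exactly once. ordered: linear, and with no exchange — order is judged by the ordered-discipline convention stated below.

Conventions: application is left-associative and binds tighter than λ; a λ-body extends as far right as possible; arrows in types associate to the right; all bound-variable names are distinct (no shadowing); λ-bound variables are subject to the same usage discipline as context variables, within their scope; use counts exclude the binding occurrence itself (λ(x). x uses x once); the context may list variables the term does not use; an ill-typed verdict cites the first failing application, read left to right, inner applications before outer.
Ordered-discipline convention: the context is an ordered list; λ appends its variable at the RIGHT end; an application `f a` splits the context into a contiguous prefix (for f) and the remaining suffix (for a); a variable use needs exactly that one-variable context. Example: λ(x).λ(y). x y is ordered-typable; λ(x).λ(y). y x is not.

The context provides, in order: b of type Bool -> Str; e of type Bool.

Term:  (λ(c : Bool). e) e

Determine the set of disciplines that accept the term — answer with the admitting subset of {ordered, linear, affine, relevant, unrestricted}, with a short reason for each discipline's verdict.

admitted in: unrestricted
counts: b: 0×, e: 2×, c (λ-bound): 0×
left-to-right use order: e, e
typing: well-typed at Bool
ordered: ✗ — e ×2 used more than once (contraction); b, c never used (weakening)
linear: ✗ — e ×2 used more than once (contraction); b, c never used (weakening)
affine: ✗ — e ×2 used more than once (contraction)
relevant: ✗ — b, c never used (weakening)
unrestricted: ✓ — typability at Bool is all that's needed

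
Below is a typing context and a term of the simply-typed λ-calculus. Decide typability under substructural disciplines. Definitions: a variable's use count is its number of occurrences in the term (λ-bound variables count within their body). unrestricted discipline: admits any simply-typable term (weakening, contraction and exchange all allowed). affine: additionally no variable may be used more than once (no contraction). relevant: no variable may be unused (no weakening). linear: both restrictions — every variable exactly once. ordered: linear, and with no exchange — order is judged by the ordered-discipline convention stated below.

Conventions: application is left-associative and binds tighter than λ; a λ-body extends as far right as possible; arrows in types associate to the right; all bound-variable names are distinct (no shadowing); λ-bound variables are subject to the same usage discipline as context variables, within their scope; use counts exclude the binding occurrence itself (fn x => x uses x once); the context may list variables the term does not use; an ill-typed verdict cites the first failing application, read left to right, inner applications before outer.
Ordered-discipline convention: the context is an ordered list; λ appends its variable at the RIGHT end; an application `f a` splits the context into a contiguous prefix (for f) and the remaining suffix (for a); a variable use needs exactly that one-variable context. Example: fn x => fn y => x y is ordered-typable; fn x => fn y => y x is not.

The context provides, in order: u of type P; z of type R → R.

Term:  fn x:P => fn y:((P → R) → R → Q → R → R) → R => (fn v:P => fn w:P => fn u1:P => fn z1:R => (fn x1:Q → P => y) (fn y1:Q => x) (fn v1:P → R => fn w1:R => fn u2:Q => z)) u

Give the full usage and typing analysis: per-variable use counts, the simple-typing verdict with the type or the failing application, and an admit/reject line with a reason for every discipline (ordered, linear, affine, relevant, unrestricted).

usage: u: 1, z: 1, x [bound]: 1, y [bound]: 1, v [bound]: 0, w [bound]: 0, u1 [bound]: 0, z1 [bound]: 0, x1 [bound]: 0, y1 [bound]: 0, v1 [bound]: 0, w1 [bound]: 0, u2 [bound]: 0
left-to-right use order: y, x, z, u
typing: well-typed — term : P → (((P → R) → R → Q → R → R) → R) → P → P → R → R
ordered: ✗, v, w, u1, z1, x1, y1, v1, w1, u2 left unused
linear: ✗, v, w, u1, z1, x1, y1, v1, w1, u2 left unused
affine: ✓, no duplicate uses among u, z, x, y, v, w, u1, z1, x1, y1, v1, w1, u2
relevant: ✗, v, w, u1, z1, x1, y1, v1, w1, u2 left unused
unrestricted: ✓, well-typed at P → (((P → R) → R → Q → R → R) → R) → P → P → R → R; no restrictions here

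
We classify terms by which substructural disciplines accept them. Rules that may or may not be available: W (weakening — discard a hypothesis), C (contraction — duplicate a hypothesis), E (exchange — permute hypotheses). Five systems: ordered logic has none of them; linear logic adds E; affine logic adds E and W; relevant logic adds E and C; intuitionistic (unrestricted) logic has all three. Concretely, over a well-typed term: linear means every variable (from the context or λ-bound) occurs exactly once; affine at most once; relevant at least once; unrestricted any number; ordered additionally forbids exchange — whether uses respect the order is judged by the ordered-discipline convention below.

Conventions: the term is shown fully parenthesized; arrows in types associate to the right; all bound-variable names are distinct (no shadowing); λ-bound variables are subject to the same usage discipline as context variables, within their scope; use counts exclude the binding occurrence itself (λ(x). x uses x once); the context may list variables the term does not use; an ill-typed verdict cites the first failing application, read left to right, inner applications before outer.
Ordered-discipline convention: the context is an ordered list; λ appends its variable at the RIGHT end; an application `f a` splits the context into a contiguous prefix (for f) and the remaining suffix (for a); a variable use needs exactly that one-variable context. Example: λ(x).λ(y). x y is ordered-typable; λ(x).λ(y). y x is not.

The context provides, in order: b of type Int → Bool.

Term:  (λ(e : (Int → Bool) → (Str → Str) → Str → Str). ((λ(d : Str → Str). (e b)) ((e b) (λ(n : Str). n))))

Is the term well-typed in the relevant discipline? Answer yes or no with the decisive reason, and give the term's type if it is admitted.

no — d left unused
use counts: b=2, e [bound]=2, d [bound]=0, n [bound]=1
left-to-right use order: e, b, e, b, n
typing: well-typed — term : ((Int → Bool) → (Str → Str) → Str → Str) → (Str → Str) → Str → Str
all disciplines: ordered ✗, linear ✗, affine ✗, relevant ✗, unrestricted ✓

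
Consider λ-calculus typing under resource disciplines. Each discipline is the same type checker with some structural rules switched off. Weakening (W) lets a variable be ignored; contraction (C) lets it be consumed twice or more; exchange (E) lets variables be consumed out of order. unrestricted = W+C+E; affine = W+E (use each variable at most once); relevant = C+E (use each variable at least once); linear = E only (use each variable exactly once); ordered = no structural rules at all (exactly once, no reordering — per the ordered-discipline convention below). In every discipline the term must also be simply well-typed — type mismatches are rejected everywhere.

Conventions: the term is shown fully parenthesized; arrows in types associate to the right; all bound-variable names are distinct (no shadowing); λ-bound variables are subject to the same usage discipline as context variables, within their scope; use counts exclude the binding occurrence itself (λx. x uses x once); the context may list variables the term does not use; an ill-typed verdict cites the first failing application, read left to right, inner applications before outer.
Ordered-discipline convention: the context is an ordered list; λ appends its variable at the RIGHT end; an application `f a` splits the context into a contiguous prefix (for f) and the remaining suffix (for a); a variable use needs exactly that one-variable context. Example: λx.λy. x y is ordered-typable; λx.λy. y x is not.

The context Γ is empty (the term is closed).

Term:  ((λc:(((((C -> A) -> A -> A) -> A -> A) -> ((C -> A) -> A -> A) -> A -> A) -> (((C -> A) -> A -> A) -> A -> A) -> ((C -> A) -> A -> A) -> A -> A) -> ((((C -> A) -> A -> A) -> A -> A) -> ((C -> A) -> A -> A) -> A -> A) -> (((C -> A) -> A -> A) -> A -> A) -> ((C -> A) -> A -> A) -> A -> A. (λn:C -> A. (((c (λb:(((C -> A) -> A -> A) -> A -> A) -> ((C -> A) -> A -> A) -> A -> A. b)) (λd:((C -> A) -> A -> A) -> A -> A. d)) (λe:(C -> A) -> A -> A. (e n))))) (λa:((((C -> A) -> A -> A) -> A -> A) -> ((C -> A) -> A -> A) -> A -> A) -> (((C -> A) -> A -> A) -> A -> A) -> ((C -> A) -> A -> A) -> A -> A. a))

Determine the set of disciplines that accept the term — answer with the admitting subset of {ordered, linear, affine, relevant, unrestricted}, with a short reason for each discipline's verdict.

accepted by: linear, affine, relevant, unrestricted
usage: c (λ-bound): 1, n (λ-bound): 1, b (λ-bound): 1, d (λ-bound): 1, e (λ-bound): 1, a (λ-bound): 1
order of uses: c, b, d, e, n, a
typing: well-typed — term : (C -> A) -> ((C -> A) -> A -> A) -> A -> A
ordered ✗ (no contiguous prefix/suffix split fits c, b, d, e, n, a)
linear ✓ (c, n, b, d, e, a: one use apiece)
affine ✓ (c, n, b, d, e, a: no repeats, contraction unneeded)
relevant ✓ (at least one use each (c, n, b, d, e, a))
unrestricted ✓ (well-typed at (C -> A) -> ((C -> A) -> A -> A) -> A -> A; no restrictions here)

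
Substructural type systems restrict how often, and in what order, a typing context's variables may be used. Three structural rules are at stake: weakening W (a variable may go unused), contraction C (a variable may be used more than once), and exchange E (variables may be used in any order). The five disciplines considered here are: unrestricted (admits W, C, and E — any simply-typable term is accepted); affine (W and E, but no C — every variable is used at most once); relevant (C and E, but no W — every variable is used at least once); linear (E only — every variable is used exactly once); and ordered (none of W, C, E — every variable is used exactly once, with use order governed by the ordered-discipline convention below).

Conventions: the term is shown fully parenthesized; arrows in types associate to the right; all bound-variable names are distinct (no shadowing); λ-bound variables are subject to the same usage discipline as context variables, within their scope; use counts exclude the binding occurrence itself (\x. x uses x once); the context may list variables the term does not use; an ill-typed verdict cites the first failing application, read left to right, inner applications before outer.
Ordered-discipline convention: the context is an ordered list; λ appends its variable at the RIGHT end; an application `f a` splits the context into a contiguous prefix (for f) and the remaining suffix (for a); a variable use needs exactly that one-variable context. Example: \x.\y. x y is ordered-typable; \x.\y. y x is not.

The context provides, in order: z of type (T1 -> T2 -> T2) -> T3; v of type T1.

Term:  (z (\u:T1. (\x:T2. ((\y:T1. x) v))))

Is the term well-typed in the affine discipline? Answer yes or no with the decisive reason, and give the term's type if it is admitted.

yes — no duplicate uses among z, v, u, x, y; term : T3
variable uses: z=1; v=1; u (λ-bound)=0; x (λ-bound)=1; y (λ-bound)=0
left-to-right use order: z, x, v
typing: well-typed — term : T3
summary: ordered ✗ · linear ✗ · affine ✓ · relevant ✗ · unrestricted ✓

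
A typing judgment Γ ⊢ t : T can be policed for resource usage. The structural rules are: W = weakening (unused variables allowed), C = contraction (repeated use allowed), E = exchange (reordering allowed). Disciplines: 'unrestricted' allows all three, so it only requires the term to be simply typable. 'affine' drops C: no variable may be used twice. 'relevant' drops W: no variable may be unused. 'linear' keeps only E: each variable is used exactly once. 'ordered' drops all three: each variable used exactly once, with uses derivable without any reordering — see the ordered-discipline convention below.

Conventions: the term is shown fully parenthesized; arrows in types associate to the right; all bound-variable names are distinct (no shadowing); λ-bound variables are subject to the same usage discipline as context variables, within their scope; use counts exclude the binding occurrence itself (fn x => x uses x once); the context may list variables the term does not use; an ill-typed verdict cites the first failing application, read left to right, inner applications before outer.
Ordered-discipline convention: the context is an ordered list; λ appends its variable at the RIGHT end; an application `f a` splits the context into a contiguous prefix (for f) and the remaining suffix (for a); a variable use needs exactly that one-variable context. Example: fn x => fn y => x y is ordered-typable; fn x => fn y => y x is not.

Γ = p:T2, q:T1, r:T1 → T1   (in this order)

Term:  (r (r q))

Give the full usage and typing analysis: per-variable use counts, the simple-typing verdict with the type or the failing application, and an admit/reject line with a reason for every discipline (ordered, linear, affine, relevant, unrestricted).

variable uses: p: 0, q: 1, r: 2
order of uses: r, r, q
typing: well-typed at T1
ordered: ✗, uses contraction: r ×2; p never used (weakening)
linear: ✗, uses contraction: r ×2; p never used (weakening)
affine: ✗, uses contraction: r ×2
relevant: ✗, p never used (weakening)
unrestricted: ✓, well-typed at T1; no restrictions here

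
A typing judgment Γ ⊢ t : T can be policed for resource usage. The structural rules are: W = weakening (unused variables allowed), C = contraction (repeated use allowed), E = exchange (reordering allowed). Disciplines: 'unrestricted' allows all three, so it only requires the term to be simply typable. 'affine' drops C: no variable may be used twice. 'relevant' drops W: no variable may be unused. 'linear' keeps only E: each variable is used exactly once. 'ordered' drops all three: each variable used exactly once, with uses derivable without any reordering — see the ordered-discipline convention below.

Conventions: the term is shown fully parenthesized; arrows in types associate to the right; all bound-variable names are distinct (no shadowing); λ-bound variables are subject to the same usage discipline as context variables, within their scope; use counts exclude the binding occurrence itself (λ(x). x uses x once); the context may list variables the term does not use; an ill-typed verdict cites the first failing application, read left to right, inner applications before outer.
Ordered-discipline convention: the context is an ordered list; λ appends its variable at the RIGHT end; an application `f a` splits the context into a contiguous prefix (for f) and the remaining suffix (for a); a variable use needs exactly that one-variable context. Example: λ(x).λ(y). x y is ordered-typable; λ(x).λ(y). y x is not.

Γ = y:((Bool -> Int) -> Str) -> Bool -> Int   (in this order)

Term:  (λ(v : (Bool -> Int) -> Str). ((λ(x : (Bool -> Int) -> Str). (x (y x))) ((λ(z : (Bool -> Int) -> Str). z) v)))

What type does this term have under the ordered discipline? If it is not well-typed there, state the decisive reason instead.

not well-typed under ordered — needs contraction — x ×2
use counts: y=1; v (λ-bound)=1; x (λ-bound)=2; z (λ-bound)=1
left-to-right use order: x, y, x, z, v
typing: well-typed at ((Bool -> Int) -> Str) -> Str
all disciplines: ordered ✗ · linear ✗ · affine ✗ · relevant ✓ · unrestricted ✓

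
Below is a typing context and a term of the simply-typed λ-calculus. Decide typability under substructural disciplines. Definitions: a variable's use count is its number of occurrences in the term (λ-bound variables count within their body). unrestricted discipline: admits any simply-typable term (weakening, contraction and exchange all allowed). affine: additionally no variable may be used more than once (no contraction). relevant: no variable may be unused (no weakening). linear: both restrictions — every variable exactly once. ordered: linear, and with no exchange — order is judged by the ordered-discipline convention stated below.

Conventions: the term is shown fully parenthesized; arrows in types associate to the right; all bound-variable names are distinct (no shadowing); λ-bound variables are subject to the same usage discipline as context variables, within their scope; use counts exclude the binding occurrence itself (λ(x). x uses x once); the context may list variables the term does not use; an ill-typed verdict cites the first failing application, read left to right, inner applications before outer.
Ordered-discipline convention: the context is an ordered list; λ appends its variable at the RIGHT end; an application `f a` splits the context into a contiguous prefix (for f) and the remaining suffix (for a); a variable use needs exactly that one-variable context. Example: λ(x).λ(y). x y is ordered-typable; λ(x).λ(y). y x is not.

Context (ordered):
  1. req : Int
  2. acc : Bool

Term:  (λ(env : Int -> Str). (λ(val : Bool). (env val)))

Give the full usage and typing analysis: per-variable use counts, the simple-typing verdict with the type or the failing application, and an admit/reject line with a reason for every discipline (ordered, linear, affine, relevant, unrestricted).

counts: req: 0×, acc: 0×, env (bound): 1×, val (bound): 1×
use order (left to right): env, val
typing: ill-typed: argument of type Bool where Int is required
ordered: ✗, the type mismatch rejects it
linear: ✗, not simply typable
affine: ✗, fails simple typing
relevant: ✗, a type mismatch blocks all five
unrestricted: ✗, the type mismatch rejects it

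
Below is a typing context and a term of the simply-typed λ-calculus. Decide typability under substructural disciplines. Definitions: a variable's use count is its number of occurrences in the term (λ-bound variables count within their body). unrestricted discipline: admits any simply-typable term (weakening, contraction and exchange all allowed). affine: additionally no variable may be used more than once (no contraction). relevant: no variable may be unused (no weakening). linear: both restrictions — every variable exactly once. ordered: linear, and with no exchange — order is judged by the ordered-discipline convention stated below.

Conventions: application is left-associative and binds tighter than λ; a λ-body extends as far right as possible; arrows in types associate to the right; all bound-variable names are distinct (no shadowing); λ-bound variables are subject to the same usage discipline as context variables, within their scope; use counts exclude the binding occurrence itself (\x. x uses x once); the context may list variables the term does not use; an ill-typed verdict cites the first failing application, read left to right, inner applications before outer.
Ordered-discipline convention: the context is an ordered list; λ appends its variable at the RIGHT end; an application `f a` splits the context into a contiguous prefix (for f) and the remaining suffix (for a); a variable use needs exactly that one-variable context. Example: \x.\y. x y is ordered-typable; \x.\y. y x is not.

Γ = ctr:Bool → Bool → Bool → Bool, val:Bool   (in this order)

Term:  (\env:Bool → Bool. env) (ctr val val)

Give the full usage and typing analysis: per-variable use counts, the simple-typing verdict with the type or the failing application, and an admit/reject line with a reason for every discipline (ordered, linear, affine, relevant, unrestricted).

counts: ctr: 1×, val: 2×, env (bound): 1×
use order (left to right): env, ctr, val, val
typing: well-typed — term : Bool → Bool
ordered: ✗ — repeated use of val ×2
linear: ✗ — repeated use of val ×2
affine: ✗ — repeated use of val ×2
relevant: ✓ — every one of ctr, val, env appears
unrestricted: ✓ — simply typable at Bool → Bool; W, C, E all held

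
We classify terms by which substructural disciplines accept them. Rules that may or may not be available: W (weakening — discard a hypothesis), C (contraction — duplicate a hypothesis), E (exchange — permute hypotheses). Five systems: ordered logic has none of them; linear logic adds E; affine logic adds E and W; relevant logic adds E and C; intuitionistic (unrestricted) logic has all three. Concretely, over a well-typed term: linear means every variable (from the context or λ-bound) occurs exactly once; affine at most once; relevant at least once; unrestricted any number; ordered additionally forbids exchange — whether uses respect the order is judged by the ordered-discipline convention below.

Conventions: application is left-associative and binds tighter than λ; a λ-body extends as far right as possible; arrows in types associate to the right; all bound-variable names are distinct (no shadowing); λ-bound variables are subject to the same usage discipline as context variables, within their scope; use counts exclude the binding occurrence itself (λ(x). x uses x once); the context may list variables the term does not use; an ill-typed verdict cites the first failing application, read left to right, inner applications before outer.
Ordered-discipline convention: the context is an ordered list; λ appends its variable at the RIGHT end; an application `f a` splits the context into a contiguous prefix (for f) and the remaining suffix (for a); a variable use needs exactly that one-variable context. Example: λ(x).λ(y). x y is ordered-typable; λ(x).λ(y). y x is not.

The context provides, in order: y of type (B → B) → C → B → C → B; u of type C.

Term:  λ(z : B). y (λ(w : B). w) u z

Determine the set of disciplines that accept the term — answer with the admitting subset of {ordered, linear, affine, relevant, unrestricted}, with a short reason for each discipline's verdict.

admitting disciplines: ordered, linear, affine, relevant, unrestricted
variable uses: y: 1; u: 1; z (bound): 1; w (bound): 1
use order (left to right): y, w, u, z
typing: the term checks, with type B → C → B
ordered: ✓, single-use (y, u, z, w), ordered derivation ok
linear: ✓, exactly-once usage across y, u, z, w
affine: ✓, at most one use each (y, u, z, w)
relevant: ✓, every one of y, u, z, w appears
unrestricted: ✓, type-checks (B → C → B) and nothing is barred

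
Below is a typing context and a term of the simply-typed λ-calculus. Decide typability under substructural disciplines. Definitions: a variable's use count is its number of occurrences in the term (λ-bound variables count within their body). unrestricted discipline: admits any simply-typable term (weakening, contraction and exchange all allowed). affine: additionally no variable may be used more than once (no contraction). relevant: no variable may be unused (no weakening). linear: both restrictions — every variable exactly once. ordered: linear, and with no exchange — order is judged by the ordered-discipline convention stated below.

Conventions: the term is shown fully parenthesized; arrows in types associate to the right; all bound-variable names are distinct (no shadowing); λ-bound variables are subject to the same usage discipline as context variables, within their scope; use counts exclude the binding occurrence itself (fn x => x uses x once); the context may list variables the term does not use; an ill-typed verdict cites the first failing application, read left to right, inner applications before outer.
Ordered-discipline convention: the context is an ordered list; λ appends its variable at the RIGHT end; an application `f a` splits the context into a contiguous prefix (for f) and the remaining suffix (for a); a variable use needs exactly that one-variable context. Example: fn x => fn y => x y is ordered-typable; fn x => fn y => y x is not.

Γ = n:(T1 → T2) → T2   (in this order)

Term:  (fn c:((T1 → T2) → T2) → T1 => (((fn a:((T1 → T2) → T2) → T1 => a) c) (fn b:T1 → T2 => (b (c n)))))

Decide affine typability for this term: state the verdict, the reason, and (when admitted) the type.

no — needs contraction — c ×2
counts: n: 1×; c (bound): 2×; a (bound): 1×; b (bound): 1×
order of uses: a, c, b, c, n
typing: well-typed at (((T1 → T2) → T2) → T1) → T1
across the five disciplines: ordered ✗ | linear ✗ | affine ✗ | relevant ✓ | unrestricted ✓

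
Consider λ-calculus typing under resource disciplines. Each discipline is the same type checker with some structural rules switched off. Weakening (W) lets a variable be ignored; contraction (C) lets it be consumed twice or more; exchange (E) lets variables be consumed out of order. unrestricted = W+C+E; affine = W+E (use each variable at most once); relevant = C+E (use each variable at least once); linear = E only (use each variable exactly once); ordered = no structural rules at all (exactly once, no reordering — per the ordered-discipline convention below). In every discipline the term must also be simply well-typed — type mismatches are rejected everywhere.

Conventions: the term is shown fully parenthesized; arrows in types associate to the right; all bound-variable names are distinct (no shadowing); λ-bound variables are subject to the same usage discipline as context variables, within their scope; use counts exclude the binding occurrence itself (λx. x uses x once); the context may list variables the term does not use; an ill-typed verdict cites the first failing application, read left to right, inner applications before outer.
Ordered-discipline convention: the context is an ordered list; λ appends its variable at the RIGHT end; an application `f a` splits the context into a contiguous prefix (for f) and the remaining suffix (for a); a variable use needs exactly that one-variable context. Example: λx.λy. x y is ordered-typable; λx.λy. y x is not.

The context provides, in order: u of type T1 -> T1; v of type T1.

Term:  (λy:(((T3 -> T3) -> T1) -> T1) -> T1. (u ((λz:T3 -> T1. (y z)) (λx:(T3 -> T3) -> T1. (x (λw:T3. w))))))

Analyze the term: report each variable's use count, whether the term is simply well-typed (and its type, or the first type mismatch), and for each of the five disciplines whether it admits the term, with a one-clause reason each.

counts: u: 1, v: 0, y (λ-bound): 1, z (λ-bound): 1, x (λ-bound): 1, w (λ-bound): 1
use order (left to right): u, y, z, x, w
typing: ill-typed: argument of type T3 -> T1 where ((T3 -> T3) -> T1) -> T1 is required
ordered: ✗, the type mismatch rejects it
linear: ✗, not simply typable
affine: ✗, fails simple typing
relevant: ✗, a type mismatch blocks all five
unrestricted: ✗, the type mismatch rejects it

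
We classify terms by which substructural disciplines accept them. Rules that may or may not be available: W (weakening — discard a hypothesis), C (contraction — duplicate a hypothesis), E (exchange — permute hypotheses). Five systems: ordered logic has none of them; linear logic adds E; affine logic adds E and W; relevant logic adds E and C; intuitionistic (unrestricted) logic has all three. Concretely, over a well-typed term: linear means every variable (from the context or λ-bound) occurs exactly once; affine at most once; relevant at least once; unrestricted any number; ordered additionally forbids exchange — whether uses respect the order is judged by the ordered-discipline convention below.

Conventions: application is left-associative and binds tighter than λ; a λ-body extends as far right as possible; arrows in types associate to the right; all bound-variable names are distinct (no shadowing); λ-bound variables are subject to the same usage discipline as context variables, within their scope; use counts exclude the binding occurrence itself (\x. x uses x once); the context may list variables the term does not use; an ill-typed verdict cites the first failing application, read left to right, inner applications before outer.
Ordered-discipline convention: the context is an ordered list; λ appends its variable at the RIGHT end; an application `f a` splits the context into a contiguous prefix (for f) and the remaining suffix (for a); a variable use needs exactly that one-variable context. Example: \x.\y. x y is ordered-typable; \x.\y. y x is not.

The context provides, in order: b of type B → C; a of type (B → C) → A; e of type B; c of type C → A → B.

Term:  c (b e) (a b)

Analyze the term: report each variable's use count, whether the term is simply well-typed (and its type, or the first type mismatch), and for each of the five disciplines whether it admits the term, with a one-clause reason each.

usage: b: 2, a: 1, e: 1, c: 1
uses in reading order: c, b, e, a, b
typing: the term checks, with type B
ordered: ✗ — uses contraction: b ×2
linear: ✗ — uses contraction: b ×2
affine: ✗ — uses contraction: b ×2
relevant: ✓ — none of b, a, e, c goes unused
unrestricted: ✓ — well-typed at B; no restrictions here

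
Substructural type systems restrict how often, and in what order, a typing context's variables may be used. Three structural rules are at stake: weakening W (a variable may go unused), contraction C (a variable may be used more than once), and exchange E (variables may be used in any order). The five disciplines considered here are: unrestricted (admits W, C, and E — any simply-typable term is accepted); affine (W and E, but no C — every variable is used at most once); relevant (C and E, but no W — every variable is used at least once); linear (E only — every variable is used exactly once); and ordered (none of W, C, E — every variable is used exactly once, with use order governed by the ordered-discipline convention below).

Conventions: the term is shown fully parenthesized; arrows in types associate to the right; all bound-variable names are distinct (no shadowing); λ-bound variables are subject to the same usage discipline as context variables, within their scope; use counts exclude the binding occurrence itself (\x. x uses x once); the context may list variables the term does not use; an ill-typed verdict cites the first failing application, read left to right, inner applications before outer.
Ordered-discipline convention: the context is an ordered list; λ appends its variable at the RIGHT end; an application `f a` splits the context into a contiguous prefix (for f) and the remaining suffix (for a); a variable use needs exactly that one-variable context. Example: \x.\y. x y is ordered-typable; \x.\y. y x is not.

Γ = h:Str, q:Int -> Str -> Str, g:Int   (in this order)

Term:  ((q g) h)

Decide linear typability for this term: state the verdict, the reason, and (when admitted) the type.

yes — single use per variable (h, q, g); term : Str
variable uses: h ×1, q ×1, g ×1
use order (left to right): q, g, h
typing: well-typed at Str
across the five disciplines: ordered ✗ · linear ✓ · affine ✓ · relevant ✓ · unrestricted ✓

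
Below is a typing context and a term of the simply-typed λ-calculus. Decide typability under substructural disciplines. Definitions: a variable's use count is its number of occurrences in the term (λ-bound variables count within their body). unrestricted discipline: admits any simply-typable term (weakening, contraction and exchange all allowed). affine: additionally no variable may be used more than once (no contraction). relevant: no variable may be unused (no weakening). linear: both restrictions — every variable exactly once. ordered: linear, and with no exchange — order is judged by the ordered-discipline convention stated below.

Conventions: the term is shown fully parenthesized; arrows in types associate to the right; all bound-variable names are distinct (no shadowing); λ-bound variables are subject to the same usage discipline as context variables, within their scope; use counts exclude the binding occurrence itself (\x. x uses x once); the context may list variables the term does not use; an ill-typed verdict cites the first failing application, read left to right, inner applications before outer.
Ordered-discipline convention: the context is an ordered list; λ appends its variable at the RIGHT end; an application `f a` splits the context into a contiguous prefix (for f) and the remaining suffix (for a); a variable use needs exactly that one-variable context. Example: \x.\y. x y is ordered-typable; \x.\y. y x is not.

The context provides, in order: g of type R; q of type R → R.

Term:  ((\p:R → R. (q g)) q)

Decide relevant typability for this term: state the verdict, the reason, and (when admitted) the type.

no — p left unused
counts: g: 1×; q: 2×; p (bound): 0×
uses in reading order: q, g, q
typing: the term checks, with type R
all disciplines: ordered ✗, linear ✗, affine ✗, relevant ✗, unrestricted ✓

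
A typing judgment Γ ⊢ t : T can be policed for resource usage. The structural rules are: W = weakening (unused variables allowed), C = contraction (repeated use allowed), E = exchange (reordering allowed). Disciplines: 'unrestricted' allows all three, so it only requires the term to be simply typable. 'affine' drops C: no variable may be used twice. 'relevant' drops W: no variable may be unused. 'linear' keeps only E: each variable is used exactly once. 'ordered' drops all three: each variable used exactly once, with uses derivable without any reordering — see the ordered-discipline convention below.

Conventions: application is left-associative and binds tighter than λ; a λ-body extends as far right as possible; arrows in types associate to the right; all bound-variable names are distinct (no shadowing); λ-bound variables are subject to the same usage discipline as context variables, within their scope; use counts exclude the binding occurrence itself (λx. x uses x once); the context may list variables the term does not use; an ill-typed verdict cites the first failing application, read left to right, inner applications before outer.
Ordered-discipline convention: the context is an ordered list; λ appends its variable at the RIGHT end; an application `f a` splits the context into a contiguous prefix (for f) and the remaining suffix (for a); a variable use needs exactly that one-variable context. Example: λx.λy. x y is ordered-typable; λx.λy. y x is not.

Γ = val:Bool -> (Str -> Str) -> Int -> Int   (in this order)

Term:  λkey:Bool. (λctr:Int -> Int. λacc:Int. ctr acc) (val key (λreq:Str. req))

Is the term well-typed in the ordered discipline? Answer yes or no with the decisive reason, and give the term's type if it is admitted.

yes — val, key, ctr, acc, req once each; derivable with no W/C/E; term : Bool -> Int -> Int
variable uses: val=1, key (λ-bound)=1, ctr (λ-bound)=1, acc (λ-bound)=1, req (λ-bound)=1
uses in reading order: ctr, acc, val, key, req
typing: ✓ — Bool -> Int -> Int
across the five disciplines: ordered ✓ · linear ✓ · affine ✓ · relevant ✓ · unrestricted ✓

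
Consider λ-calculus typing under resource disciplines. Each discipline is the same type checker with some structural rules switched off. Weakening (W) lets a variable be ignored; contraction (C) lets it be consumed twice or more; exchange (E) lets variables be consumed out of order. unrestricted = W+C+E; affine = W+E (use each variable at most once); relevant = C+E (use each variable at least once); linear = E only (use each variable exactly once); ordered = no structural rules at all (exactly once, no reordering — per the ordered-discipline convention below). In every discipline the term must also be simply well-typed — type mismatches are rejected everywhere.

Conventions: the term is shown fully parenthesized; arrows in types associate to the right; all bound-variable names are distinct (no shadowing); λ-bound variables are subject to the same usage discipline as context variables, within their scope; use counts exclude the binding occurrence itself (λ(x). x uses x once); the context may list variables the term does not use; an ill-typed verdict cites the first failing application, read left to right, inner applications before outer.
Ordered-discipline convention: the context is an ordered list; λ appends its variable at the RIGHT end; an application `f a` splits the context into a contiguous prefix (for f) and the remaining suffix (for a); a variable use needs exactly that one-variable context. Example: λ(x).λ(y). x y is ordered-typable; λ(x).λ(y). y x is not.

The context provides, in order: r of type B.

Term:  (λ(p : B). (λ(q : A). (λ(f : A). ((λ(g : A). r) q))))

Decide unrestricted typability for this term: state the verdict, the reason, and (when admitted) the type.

yes — well-typed at B -> A -> A -> B; no restrictions here; term : B -> A -> A -> B
use counts: r: 1, p [bound]: 0, q [bound]: 1, f [bound]: 0, g [bound]: 0
use order (left to right): r, q
typing: ✓ — B -> A -> A -> B
across the five disciplines: ordered ✗, linear ✗, affine ✓, relevant ✗, unrestricted ✓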